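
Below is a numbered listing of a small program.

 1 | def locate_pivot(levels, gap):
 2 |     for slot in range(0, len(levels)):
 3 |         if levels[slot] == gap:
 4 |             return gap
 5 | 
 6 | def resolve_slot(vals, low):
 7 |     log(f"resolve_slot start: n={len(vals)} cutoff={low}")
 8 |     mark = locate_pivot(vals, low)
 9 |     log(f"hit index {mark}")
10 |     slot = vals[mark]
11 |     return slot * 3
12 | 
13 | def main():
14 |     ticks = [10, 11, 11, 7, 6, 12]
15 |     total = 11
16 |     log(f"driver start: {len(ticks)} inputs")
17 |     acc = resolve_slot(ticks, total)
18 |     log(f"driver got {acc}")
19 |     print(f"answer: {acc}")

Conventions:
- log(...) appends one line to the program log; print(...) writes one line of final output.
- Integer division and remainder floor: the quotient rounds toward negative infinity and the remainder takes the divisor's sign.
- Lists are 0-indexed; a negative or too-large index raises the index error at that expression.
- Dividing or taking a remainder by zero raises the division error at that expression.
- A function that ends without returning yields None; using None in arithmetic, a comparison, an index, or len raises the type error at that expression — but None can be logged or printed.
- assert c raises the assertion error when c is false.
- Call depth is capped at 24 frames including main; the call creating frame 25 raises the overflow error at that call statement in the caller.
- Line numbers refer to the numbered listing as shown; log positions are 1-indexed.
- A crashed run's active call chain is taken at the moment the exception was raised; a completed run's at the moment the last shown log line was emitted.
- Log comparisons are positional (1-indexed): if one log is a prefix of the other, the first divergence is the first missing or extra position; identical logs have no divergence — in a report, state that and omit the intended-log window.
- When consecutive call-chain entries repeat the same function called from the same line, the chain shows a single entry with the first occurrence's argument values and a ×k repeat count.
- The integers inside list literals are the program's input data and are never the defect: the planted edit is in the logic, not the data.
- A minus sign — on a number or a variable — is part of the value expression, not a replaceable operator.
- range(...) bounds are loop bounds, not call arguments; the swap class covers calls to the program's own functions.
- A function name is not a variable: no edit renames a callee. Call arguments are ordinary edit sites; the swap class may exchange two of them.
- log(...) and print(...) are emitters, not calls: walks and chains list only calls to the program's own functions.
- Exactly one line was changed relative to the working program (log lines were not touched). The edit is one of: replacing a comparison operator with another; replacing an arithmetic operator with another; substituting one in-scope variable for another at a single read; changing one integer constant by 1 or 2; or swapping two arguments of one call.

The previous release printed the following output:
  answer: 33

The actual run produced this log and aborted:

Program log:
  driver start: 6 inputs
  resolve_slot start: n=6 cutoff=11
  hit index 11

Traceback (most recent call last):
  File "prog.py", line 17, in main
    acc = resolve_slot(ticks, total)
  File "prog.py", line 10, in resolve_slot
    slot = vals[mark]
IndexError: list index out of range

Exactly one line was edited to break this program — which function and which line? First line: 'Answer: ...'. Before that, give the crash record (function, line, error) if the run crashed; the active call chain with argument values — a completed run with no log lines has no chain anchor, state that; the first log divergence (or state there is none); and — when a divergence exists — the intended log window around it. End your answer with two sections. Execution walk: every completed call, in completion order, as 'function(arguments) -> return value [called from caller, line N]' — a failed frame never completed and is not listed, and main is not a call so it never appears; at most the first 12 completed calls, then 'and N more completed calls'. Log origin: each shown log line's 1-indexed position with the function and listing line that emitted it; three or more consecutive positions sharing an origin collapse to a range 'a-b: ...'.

Answer: the defect is in locate_pivot at line 4.
Key fact: The log first diverges at position 3: the faulty run prints 'hit index 11' where the working version prints 'hit index 1'.
Crash: resolve_slot, line 10, IndexError.
Call chain: main -> resolve_slot([10, 11, 11, 7, 6, 12], 11) (called at line 17).
First divergence: position 3 — the shown line 'hit index 11' should read 'hit index 1'.
Intended log window:
  1: driver start: 6 inputs
  2: resolve_slot start: n=6 cutoff=11
  3: hit index 1
  4: driver got 33
Execution walk:
  locate_pivot([10, 11, 11, 7, 6, 12], 11) -> 11  [called from resolve_slot, line 8]
Log origins:
  1: emitted by main (line 16)
  2: emitted by resolve_slot (line 7)
  3: emitted by resolve_slot (line 9)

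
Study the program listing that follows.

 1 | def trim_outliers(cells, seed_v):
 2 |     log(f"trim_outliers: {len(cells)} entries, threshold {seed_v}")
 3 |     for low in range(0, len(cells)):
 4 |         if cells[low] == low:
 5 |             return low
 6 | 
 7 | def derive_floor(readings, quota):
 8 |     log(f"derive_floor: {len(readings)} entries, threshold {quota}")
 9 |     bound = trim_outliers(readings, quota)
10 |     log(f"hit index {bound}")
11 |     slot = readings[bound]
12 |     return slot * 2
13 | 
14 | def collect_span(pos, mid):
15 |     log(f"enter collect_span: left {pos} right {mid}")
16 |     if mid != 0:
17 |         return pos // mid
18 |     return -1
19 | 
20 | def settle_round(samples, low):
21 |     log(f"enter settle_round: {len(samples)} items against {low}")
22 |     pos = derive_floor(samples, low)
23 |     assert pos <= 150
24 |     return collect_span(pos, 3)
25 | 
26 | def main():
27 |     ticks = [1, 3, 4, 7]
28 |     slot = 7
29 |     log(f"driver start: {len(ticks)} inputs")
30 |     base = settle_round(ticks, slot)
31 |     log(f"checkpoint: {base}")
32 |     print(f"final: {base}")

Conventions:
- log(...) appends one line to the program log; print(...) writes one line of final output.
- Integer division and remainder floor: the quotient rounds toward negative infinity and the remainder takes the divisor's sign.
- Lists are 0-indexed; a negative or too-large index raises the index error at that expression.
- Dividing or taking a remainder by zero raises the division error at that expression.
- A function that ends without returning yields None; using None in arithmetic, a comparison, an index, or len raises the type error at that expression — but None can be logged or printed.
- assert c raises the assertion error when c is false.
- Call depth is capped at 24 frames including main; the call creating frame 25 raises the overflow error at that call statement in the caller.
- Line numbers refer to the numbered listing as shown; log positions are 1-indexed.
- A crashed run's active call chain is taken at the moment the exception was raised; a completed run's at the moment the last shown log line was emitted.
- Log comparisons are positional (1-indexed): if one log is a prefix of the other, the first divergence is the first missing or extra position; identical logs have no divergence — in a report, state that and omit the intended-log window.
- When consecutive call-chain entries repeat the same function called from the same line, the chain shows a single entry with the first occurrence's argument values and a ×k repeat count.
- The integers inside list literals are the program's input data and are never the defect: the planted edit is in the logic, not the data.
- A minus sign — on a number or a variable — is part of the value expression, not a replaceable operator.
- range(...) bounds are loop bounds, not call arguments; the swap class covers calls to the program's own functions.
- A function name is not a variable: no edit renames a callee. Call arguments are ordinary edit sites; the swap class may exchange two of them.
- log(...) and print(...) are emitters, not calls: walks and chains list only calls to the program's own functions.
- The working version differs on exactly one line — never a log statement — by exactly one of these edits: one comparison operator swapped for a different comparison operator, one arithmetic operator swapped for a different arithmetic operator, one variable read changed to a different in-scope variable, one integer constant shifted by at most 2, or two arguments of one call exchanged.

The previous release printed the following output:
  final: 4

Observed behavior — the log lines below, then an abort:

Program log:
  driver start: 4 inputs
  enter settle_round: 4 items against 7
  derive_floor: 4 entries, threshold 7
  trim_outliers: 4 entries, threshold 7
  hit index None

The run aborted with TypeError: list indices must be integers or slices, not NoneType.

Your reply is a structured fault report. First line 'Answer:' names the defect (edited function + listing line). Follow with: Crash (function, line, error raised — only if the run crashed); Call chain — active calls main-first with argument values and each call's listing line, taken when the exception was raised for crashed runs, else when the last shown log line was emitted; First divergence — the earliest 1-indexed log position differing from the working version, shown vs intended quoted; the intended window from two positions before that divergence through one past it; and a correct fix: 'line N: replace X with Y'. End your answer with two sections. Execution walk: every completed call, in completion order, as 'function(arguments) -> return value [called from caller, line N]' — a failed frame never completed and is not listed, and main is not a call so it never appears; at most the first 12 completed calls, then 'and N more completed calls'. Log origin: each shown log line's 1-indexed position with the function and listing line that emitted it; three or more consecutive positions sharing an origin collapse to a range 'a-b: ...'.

Answer: the defect is in trim_outliers at line 4.
Key fact: Everything matches until log position 5, which reads 'hit index None' in place of 'hit index 3'.
Crash: derive_floor, line 11, TypeError.
Call chain: main -> settle_round([1, 3, 4, 7], 7) (called at line 30) -> derive_floor([1, 3, 4, 7], 7) (called at line 22).
First divergence: position 5 — the shown line 'hit index None' should read 'hit index 3'.
Intended log window:
  3: derive_floor: 4 entries, threshold 7
  4: trim_outliers: 4 entries, threshold 7
  5: hit index 3
  6: enter collect_span: left 14 right 3
Execution walk:
  trim_outliers([1, 3, 4, 7], 7) -> None  [called from derive_floor, line 9]
Log origins:
  1 — main, line 29
  2 — settle_round, line 21
  3 — derive_floor, line 8
  4 — trim_outliers, line 2
  5 — derive_floor, line 10
A correct fix: line 4: replace `cells[low] == low` with `cells[low] == seed_v`.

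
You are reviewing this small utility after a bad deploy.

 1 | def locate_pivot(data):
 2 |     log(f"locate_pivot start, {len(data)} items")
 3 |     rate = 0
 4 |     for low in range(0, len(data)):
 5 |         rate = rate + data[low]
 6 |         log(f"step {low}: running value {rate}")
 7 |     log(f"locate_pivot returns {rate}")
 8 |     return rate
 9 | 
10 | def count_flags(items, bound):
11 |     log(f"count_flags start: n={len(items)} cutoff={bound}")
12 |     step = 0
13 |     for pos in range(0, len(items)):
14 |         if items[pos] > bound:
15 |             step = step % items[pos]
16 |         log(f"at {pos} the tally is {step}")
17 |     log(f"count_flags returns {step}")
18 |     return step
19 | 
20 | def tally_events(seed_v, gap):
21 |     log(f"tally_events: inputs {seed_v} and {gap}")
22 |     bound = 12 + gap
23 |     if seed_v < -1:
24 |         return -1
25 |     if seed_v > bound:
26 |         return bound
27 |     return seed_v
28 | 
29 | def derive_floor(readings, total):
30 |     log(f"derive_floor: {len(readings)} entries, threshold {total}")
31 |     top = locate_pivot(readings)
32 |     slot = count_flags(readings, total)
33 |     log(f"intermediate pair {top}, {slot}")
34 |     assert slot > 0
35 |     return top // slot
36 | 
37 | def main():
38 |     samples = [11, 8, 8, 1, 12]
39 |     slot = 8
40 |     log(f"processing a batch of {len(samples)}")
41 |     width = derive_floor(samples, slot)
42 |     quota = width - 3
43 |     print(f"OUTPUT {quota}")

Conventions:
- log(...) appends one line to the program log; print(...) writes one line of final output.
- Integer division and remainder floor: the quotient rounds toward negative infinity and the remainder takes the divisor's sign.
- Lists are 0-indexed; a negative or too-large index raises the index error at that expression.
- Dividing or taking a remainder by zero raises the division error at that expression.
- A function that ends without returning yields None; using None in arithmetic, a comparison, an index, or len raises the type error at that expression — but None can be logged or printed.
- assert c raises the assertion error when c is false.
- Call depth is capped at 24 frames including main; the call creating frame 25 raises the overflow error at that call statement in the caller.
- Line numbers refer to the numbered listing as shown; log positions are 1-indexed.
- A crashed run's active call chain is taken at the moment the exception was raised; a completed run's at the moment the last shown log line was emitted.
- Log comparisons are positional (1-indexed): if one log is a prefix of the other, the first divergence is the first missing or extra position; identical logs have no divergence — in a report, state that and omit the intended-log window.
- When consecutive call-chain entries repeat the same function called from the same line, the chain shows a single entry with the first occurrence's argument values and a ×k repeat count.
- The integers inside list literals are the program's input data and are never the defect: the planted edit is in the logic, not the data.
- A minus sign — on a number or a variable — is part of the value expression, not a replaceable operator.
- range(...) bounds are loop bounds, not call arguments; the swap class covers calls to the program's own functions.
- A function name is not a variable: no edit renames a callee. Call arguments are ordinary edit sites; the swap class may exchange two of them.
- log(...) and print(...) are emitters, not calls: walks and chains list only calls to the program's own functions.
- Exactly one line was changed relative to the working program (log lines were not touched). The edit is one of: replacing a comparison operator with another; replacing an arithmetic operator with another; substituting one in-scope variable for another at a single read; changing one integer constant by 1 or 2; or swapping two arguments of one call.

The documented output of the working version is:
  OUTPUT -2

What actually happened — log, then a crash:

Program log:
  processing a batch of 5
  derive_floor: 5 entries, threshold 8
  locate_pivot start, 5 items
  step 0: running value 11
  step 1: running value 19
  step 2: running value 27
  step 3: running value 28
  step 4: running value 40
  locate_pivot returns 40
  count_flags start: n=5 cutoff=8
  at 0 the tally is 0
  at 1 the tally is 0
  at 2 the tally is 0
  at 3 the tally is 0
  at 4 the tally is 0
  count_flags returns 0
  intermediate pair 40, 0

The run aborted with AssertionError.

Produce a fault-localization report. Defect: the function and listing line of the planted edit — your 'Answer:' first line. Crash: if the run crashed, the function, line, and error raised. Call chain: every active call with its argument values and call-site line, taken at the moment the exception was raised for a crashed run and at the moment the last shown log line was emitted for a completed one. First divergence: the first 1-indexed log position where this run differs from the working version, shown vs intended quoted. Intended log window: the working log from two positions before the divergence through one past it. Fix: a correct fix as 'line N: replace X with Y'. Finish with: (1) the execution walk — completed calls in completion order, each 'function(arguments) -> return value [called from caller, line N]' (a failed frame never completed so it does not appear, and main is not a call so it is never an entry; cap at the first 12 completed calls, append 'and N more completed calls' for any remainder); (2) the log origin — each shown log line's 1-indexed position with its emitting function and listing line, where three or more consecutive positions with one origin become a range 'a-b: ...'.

Answer: the defect is in count_flags at line 15.
Core observation: The log first diverges at position 11: the faulty run prints 'at 0 the tally is 0' where the working version prints 'at 0 the tally is 11'.
Crash: derive_floor, line 34, AssertionError.
Call chain: main -> derive_floor([11, 8, 8, 1, 12], 8) (called at line 41).
First divergence: position 11; shown 'at 0 the tally is 0' vs intended 'at 0 the tally is 11'.
Intended log window:
  9: locate_pivot returns 40
  10: count_flags start: n=5 cutoff=8
  11: at 0 the tally is 11
  12: at 1 the tally is 11
Execution walk:
  locate_pivot([11, 8, 8, 1, 12]) -> 40  [called from derive_floor, line 31]
  count_flags([11, 8, 8, 1, 12], 8) -> 0  [called from derive_floor, line 32]
Log line origins:
  1: from main, line 40
  2: from derive_floor, line 30
  3: from locate_pivot, line 2
  4-8: from locate_pivot, line 6
  9: from locate_pivot, line 7
  10: from count_flags, line 11
  11-15: from count_flags, line 16
  16: from count_flags, line 17
  17: from derive_floor, line 33
A correct fix: line 15: replace `%` with `+`.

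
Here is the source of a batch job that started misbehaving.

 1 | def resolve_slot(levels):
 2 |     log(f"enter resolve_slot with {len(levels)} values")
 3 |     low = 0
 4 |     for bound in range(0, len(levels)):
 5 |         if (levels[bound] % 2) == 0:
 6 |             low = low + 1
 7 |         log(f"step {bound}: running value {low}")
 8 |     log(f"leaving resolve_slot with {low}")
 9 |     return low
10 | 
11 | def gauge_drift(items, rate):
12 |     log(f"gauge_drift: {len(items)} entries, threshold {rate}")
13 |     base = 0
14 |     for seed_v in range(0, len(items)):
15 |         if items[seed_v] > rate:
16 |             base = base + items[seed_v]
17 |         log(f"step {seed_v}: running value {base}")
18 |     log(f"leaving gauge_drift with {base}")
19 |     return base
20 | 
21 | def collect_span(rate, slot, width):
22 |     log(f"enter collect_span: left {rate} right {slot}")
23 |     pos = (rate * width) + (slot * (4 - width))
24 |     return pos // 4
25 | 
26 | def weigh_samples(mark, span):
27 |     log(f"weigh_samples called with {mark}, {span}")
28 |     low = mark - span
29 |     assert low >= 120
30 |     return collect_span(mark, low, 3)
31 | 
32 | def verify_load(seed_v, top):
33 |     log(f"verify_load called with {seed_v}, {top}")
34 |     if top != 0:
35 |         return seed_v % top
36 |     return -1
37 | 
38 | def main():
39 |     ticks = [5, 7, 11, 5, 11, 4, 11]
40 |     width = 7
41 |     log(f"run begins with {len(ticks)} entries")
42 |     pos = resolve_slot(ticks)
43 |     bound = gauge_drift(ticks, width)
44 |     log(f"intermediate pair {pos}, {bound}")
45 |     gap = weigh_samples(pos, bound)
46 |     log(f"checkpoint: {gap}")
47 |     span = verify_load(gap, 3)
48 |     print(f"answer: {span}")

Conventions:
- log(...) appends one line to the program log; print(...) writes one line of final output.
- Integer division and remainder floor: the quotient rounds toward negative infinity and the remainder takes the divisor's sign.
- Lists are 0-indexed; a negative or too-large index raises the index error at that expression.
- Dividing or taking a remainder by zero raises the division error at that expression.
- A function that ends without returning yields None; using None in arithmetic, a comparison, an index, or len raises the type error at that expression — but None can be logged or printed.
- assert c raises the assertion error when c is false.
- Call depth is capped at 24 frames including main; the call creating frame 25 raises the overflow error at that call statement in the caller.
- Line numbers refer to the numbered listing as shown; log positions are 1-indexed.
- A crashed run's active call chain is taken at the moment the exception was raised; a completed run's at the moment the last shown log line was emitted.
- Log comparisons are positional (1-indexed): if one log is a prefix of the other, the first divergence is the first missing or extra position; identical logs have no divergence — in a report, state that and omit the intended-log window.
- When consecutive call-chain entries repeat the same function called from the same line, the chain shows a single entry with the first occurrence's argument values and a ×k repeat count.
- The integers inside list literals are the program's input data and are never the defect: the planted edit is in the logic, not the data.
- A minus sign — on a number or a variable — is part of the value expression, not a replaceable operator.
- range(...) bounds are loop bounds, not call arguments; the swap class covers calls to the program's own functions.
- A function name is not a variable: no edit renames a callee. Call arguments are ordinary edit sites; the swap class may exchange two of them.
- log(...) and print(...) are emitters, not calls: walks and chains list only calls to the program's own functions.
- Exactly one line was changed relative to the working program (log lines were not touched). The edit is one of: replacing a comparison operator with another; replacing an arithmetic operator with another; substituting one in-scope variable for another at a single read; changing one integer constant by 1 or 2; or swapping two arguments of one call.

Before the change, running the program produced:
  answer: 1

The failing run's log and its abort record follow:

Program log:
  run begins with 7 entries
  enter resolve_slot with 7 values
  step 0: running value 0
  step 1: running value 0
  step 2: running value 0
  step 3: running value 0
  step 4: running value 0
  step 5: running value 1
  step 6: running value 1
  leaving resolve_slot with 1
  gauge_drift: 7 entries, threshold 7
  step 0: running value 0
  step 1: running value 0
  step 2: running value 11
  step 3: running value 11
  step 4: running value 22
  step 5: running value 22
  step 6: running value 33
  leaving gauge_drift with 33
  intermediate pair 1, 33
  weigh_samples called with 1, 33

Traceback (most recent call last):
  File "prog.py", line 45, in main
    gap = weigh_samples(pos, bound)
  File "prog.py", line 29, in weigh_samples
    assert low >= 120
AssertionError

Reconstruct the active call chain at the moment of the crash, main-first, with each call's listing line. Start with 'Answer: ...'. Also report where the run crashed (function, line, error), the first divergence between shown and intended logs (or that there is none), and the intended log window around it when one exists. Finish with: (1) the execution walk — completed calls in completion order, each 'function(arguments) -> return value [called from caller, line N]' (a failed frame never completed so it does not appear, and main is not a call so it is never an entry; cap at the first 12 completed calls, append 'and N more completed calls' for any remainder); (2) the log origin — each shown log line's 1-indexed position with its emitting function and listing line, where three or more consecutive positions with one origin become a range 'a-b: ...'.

Answer: main -> weigh_samples (called at line 45).
Key fact: Only 21 log lines were emitted before the run died; the intended continuation was 'enter collect_span: left 1 right -32'.
Crash: weigh_samples, line 29, AssertionError.
First divergence: position 22; the shown log stops at 21 lines while the working version next logs 'enter collect_span: left 1 right -32'.
Intended log window:
  20: intermediate pair 1, 33
  21: weigh_samples called with 1, 33
  22: enter collect_span: left 1 right -32
  23: checkpoint: -8
Execution walk:
  resolve_slot([5, 7, 11, 5, 11, 4, 11]) -> 1  [called from main, line 42]
  gauge_drift([5, 7, 11, 5, 11, 4, 11], 7) -> 33  [called from main, line 43]
Origin of each log line:
  1: emitted by main (line 41)
  2: emitted by resolve_slot (line 2)
  3-9: emitted by resolve_slot (line 7)
  10: emitted by resolve_slot (line 8)
  11: emitted by gauge_drift (line 12)
  12-18: emitted by gauge_drift (line 17)
  19: emitted by gauge_drift (line 18)
  20: emitted by main (line 44)
  21: emitted by weigh_samples (line 27)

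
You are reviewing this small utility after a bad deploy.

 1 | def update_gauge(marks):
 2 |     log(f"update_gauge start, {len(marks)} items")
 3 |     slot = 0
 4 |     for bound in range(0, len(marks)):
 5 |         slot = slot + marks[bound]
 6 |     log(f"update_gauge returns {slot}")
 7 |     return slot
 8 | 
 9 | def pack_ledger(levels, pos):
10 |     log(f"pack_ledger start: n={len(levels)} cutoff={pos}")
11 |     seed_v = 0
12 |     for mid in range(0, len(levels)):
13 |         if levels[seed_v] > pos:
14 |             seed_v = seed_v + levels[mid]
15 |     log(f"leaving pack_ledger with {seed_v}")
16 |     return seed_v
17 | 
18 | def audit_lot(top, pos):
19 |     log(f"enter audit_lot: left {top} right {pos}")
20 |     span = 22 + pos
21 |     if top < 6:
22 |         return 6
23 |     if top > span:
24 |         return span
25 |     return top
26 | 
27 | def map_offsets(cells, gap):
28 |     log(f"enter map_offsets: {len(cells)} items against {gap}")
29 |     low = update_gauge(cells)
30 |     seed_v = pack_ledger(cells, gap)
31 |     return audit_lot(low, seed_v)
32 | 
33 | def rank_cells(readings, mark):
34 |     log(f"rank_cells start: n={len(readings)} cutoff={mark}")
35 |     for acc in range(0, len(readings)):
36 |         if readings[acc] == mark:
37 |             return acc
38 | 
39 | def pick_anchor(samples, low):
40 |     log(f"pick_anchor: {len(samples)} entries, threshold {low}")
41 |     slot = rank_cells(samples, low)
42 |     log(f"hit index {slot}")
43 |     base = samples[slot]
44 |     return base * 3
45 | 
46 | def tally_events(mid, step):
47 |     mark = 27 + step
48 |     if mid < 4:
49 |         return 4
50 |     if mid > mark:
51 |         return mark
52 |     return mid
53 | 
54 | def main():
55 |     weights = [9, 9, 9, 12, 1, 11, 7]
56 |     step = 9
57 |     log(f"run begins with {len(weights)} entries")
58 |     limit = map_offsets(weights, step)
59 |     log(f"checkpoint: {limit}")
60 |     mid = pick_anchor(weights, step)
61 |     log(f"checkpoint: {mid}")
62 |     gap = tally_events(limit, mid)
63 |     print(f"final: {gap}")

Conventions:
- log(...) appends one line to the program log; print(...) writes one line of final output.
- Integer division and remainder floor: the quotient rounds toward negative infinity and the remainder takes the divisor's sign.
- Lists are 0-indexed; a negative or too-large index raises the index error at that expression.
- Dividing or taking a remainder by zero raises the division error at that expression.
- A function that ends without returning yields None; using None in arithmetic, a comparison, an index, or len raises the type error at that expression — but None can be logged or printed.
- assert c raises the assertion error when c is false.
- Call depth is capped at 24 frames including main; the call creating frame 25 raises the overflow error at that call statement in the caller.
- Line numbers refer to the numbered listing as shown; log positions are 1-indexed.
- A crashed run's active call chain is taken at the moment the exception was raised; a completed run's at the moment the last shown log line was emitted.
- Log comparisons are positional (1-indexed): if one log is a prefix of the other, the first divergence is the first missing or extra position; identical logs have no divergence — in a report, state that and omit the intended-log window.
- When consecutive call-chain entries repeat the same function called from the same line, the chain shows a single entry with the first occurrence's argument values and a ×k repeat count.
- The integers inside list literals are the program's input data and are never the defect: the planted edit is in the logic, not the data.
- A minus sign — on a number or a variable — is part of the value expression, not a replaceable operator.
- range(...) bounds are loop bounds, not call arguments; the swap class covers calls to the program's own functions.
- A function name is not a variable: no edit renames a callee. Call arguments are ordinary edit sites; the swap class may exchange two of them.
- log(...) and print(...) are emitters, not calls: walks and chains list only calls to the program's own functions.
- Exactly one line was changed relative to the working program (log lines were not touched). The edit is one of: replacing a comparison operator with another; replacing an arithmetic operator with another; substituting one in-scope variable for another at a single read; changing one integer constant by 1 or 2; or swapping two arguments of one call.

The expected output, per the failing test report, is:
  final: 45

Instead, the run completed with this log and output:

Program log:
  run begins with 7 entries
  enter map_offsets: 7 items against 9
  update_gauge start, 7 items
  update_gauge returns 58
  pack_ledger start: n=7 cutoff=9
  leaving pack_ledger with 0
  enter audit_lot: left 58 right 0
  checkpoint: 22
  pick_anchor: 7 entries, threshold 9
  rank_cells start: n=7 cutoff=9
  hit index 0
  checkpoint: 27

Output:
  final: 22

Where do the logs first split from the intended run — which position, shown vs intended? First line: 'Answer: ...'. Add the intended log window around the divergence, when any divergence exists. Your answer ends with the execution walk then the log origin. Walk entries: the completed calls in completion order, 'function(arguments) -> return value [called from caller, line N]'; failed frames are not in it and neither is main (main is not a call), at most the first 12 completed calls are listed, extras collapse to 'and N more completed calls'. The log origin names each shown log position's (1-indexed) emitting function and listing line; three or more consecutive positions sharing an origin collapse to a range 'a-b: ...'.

Answer: position 6; shown 'leaving pack_ledger with 0' vs intended 'leaving pack_ledger with 23'.
Intended log window:
  4: update_gauge returns 58
  5: pack_ledger start: n=7 cutoff=9
  6: leaving pack_ledger with 23
  7: enter audit_lot: left 58 right 23
Execution walk:
  update_gauge([9, 9, 9, 12, 1, 11, 7]) -> 58  [called from map_offsets, line 29]
  pack_ledger([9, 9, 9, 12, 1, 11, 7], 9) -> 0  [called from map_offsets, line 30]
  audit_lot(58, 0) -> 22  [called from map_offsets, line 31]
  map_offsets([9, 9, 9, 12, 1, 11, 7], 9) -> 22  [called from main, line 58]
  rank_cells([9, 9, 9, 12, 1, 11, 7], 9) -> 0  [called from pick_anchor, line 41]
  pick_anchor([9, 9, 9, 12, 1, 11, 7], 9) -> 27  [called from main, line 60]
  tally_events(22, 27) -> 22  [called from main, line 62]
Log line origins:
  1 — main, line 57
  2 — map_offsets, line 28
  3 — update_gauge, line 2
  4 — update_gauge, line 6
  5 — pack_ledger, line 10
  6 — pack_ledger, line 15
  7 — audit_lot, line 19
  8 — main, line 59
  9 — pick_anchor, line 40
  10 — rank_cells, line 34
  11 — pick_anchor, line 42
  12 — main, line 61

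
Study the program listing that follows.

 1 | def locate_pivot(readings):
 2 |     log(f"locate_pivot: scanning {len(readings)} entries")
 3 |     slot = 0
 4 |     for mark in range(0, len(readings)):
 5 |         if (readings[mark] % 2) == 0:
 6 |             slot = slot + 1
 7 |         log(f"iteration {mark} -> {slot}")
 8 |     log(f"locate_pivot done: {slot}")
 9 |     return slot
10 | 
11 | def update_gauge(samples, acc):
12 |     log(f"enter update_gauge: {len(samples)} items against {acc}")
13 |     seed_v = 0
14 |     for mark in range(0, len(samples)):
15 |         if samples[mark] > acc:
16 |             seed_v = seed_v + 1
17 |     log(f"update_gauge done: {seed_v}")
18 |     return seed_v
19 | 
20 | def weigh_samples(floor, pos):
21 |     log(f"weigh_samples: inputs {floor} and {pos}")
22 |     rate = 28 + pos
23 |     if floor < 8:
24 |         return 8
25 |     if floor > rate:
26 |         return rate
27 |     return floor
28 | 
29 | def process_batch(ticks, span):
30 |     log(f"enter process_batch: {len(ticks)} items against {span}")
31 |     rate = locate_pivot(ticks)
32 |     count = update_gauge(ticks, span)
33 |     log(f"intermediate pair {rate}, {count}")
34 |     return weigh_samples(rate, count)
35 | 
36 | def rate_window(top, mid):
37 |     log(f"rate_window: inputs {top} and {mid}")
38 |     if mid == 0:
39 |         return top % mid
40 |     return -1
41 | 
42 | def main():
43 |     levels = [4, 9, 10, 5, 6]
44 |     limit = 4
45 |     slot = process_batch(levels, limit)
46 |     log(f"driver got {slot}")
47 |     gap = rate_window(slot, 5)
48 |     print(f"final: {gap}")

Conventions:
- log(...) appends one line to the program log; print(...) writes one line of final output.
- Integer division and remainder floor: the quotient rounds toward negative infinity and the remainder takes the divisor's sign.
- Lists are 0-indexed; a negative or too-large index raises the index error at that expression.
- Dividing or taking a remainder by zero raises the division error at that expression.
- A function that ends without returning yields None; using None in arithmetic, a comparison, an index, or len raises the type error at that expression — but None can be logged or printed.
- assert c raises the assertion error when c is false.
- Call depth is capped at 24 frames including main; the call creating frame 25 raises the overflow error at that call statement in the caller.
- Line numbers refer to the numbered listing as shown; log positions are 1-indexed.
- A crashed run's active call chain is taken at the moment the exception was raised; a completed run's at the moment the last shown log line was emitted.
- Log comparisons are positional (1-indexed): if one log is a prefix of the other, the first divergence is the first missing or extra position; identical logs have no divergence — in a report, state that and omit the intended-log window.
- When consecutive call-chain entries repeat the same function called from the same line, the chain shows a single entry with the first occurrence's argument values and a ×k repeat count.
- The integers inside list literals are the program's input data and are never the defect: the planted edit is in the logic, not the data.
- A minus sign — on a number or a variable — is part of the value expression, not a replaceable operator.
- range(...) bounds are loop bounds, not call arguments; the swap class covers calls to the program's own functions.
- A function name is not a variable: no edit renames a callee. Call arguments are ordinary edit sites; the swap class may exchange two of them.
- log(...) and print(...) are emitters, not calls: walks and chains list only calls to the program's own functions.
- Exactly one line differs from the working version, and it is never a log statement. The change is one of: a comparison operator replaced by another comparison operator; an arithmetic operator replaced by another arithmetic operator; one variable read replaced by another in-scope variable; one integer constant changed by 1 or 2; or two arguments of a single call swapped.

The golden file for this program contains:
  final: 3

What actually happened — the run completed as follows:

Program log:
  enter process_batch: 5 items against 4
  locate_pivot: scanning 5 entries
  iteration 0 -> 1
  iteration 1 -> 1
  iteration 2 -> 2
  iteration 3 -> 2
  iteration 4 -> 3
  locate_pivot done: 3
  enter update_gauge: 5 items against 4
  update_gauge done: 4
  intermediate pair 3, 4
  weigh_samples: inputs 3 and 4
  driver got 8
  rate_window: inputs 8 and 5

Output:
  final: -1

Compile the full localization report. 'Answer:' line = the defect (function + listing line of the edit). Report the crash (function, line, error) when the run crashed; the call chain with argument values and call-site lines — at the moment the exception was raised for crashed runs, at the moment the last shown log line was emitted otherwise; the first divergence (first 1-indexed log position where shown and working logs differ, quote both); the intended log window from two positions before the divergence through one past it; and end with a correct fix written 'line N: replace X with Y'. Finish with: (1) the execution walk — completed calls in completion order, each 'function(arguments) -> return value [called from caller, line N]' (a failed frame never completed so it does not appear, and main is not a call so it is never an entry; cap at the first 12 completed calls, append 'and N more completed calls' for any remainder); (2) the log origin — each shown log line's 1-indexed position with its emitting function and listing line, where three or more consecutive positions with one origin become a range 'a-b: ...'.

Answer: the defect is in rate_window at line 38.
The tell: The logs agree in full; only the final output differs.
Call chain: main -> rate_window(8, 5) (called at line 47).
First divergence: there is none — every log position agrees.
Execution walk:
  locate_pivot([4, 9, 10, 5, 6]) -> 3  [called from process_batch, line 31]
  update_gauge([4, 9, 10, 5, 6], 4) -> 4  [called from process_batch, line 32]
  weigh_samples(3, 4) -> 8  [called from process_batch, line 34]
  process_batch([4, 9, 10, 5, 6], 4) -> 8  [called from main, line 45]
  rate_window(8, 5) -> -1  [called from main, line 47]
Log origins:
  1 — process_batch, line 30
  2 — locate_pivot, line 2
  3-7 — locate_pivot, line 7
  8 — locate_pivot, line 8
  9 — update_gauge, line 12
  10 — update_gauge, line 17
  11 — process_batch, line 33
  12 — weigh_samples, line 21
  13 — main, line 46
  14 — rate_window, line 37
A correct fix: line 38: replace `==` with `!=`.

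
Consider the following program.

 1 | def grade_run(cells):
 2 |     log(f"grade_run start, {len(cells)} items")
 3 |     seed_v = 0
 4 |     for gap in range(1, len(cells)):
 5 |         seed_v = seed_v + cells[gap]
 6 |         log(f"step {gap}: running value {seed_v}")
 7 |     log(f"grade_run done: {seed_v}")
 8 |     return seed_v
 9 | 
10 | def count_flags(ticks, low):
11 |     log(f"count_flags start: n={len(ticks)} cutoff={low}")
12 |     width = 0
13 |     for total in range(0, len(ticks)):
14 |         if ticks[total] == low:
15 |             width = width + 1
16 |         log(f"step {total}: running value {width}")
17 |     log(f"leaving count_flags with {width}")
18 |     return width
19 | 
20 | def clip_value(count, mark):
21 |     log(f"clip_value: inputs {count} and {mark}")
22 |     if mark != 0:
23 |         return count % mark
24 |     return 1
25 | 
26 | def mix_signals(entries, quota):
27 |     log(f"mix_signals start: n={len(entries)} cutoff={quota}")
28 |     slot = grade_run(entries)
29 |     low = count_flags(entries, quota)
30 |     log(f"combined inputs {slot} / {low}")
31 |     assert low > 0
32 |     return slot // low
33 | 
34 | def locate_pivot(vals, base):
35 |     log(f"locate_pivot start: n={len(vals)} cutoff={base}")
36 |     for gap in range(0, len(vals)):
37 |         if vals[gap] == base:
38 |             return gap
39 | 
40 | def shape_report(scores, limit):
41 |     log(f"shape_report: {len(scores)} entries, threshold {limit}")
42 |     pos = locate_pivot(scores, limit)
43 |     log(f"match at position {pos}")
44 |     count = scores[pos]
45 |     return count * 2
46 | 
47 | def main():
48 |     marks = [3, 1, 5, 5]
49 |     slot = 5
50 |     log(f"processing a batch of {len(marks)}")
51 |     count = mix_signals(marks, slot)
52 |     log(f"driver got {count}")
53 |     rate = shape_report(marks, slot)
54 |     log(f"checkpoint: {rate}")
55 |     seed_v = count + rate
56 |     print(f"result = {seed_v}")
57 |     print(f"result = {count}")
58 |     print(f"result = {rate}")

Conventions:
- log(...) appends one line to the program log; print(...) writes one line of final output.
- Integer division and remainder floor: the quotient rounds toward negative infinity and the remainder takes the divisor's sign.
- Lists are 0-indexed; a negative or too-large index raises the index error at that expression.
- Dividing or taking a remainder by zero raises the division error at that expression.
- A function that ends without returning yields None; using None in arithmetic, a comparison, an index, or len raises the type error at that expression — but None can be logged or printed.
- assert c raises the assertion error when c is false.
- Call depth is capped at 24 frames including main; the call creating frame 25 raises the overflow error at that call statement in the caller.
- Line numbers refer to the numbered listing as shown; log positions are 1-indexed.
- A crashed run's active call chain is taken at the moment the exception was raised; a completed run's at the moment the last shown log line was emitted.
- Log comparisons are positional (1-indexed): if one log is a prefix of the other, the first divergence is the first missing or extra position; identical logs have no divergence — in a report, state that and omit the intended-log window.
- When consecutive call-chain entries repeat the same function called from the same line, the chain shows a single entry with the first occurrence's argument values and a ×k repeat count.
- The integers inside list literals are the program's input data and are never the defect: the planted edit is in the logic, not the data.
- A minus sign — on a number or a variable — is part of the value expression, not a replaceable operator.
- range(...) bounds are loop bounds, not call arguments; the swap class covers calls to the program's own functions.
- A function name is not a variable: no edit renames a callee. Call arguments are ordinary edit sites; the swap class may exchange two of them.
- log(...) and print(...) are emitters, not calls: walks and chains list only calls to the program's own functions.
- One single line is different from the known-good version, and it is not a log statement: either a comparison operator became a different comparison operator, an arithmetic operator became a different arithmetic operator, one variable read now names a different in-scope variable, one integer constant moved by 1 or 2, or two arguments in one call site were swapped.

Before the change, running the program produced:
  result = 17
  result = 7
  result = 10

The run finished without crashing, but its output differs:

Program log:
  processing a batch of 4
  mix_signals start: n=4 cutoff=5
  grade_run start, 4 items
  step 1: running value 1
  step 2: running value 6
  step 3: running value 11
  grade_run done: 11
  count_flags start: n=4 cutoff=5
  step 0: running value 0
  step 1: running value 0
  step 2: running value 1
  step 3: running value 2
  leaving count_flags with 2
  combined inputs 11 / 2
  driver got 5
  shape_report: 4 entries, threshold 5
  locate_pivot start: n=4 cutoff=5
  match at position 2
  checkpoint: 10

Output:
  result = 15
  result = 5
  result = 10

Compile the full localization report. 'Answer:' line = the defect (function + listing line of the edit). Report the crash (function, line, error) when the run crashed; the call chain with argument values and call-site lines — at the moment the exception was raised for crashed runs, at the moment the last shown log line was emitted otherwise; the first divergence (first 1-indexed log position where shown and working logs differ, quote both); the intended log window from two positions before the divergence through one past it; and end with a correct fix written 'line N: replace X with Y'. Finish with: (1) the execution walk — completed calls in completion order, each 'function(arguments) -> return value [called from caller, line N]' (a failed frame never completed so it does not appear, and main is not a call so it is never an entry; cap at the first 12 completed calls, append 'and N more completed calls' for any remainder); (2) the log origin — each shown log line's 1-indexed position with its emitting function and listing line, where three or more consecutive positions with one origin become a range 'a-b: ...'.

Answer: the defect is in grade_run at line 4.
Key fact: At log position 4 the runs split — shown 'step 1: running value 1', but the working version logs 'step 0: running value 3'.
Call chain: main.
First divergence: position 4; shown 'step 1: running value 1' vs intended 'step 0: running value 3'.
Intended log window:
  2: mix_signals start: n=4 cutoff=5
  3: grade_run start, 4 items
  4: step 0: running value 3
  5: step 1: running value 4
Execution walk:
  grade_run([3, 1, 5, 5]) -> 11  [called from mix_signals, line 28]
  count_flags([3, 1, 5, 5], 5) -> 2  [called from mix_signals, line 29]
  mix_signals([3, 1, 5, 5], 5) -> 5  [called from main, line 51]
  locate_pivot([3, 1, 5, 5], 5) -> 2  [called from shape_report, line 42]
  shape_report([3, 1, 5, 5], 5) -> 10  [called from main, line 53]
Log origins:
  1: from main, line 50
  2: from mix_signals, line 27
  3: from grade_run, line 2
  4-6: from grade_run, line 6
  7: from grade_run, line 7
  8: from count_flags, line 11
  9-12: from count_flags, line 16
  13: from count_flags, line 17
  14: from mix_signals, line 30
  15: from main, line 52
  16: from shape_report, line 41
  17: from locate_pivot, line 35
  18: from shape_report, line 43
  19: from main, line 54
A correct fix: line 4: replace `1` with `0`.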